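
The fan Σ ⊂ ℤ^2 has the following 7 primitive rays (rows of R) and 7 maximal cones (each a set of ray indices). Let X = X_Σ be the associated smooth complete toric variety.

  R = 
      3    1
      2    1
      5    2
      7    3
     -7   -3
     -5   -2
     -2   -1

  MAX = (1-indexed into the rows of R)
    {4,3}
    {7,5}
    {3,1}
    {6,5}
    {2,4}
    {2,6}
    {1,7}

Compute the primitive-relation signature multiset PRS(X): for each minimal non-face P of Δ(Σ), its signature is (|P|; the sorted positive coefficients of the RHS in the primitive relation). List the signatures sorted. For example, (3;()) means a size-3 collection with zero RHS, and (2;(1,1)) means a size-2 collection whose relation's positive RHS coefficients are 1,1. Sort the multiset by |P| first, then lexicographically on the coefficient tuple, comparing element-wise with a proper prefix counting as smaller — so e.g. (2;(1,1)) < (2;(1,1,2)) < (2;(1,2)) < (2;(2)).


|primitive collections| = 14. Relations:

  P = {2,7}:  v_{2} + v_{7} = 0 — sig = (2;())
  P = {3,6}:  v_{3} + v_{6} = 0 — sig = (2;())
  P = {4,5}:  v_{4} + v_{5} = 0 — sig = (2;())
  P = {1,2}:  v_{1} + v_{2} = v_{3} — sig = (2;(1))
  P = {1,6}:  v_{1} + v_{6} = v_{7} — sig = (2;(1))
  P = {2,3}:  v_{2} + v_{3} = v_{4} — sig = (2;(1))
  P = {2,5}:  v_{2} + v_{5} = v_{6} — sig = (2;(1))
  P = {3,5}:  v_{3} + v_{5} = v_{7} — sig = (2;(1))
  P = {3,7}:  v_{3} + v_{7} = v_{1} — sig = (2;(1))
  P = {4,6}:  v_{4} + v_{6} = v_{2} — sig = (2;(1))
  P = {4,7}:  v_{4} + v_{7} = v_{3} — sig = (2;(1))
  P = {6,7}:  v_{6} + v_{7} = v_{5} — sig = (2;(1))
  P = {1,4}:  v_{1} + v_{4} = 2·v_{3} — sig = (2;(2))
  P = {1,5}:  v_{1} + v_{5} = 2·v_{7} — sig = (2;(2))

Sorted signature multiset PRS(X):
{ (2;()) ×3,  (2;(1)) ×9,  (2;(2)) ×2 }


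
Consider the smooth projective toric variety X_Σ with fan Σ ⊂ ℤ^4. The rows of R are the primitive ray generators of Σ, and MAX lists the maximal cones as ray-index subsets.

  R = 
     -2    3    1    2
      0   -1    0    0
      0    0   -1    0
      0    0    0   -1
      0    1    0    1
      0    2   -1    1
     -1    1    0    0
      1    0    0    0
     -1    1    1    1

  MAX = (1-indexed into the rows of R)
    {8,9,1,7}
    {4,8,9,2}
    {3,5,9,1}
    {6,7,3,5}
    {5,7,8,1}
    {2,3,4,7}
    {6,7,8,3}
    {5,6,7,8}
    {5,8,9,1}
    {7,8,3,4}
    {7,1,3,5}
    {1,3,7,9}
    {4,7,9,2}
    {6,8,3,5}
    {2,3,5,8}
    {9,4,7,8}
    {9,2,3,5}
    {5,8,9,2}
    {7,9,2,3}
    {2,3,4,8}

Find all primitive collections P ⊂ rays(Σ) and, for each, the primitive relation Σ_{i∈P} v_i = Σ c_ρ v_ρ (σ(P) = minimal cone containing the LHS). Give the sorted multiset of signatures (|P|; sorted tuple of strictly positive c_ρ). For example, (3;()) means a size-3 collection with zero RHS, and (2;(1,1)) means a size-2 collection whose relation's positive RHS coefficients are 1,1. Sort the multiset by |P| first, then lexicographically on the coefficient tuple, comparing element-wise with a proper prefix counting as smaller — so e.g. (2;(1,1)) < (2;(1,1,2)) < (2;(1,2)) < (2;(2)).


14 collections generate NE(X_Σ); each relation:

  {2,6}:  v_{2} + v_{6} = v_{3} + v_{5} — sig = (2;(1,1))
  {4,5}:  v_{4} + v_{5} = v_{7} + v_{8} — sig = (2;(1,1))
  {1,4}:  v_{1} + v_{4} = 2·v_{7} + v_{8} + v_{9} — sig = (2;(1,1,2))
  {1,2}:  v_{1} + v_{2} = v_{3} + 2·v_{9} — sig = (2;(1,2))
  {6,9}:  v_{6} + v_{9} = 2·v_{5} + v_{7} — sig = (2;(1,2))
  {4,6}:  v_{4} + v_{6} = v_{3} + 2·v_{7} + 2·v_{8} — sig = (2;(1,2,2))
  {1,6}:  v_{1} + v_{6} = 3·v_{5} + 2·v_{7} — sig = (2;(2,3))
  {2,7,8}:  v_{2} + v_{7} + v_{8} = 0 — sig = (3;())
  {3,4,9}:  v_{3} + v_{4} + v_{9} = v_{7} — sig = (3;(1))
  {3,8,9}:  v_{3} + v_{8} + v_{9} = v_{5} — sig = (3;(1))
  {5,7,9}:  v_{5} + v_{7} + v_{9} = v_{1} — sig = (3;(1))
  {2,5,7}:  v_{2} + v_{5} + v_{7} = v_{3} + v_{9} — sig = (3;(1,1))
  {1,3,8}:  v_{1} + v_{3} + v_{8} = 2·v_{5} + v_{7} — sig = (3;(1,2))
  {3,5,7,8}:  v_{3} + v_{5} + v_{7} + v_{8} = v_{6} — sig = (4;(1))

so the primitive-relation signature multiset is
    |P|=2: 7 collections, coeffs (1,1), (1,1), (1,1,2), (1,2), (1,2), (1,2,2), (2,3)
    |P|=3: 6 collections, coeffs (), (1), (1), (1), (1,1), (1,2)
    |P|=4: 1 collection, coeffs (1)


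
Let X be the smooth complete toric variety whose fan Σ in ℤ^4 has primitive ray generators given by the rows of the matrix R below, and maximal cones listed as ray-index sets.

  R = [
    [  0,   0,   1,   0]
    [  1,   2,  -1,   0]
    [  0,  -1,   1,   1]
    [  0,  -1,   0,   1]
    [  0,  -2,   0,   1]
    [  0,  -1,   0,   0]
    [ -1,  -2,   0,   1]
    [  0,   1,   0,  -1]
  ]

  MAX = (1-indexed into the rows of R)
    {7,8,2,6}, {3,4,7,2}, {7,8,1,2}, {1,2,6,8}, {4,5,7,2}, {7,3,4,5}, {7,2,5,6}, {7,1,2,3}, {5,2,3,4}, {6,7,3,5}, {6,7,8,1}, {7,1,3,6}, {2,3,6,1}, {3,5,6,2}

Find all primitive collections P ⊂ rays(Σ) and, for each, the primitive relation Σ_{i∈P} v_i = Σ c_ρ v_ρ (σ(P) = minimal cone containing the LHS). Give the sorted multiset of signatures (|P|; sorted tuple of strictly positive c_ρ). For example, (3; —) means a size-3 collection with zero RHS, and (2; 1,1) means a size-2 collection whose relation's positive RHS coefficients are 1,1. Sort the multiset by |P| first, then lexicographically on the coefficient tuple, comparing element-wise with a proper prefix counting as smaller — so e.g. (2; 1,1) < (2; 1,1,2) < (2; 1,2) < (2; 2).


Minimal non-faces — 9 found among 8 rays, 14 max cones:

  • {4,8}:  v_{4} + v_{8} = 0  ⇒ sig = (2; —)
  • {1,4}:  v_{1} + v_{4} = v_{3}  ⇒ sig = (2; 1)
  • {3,8}:  v_{3} + v_{8} = v_{1}  ⇒ sig = (2; 1)
  • {4,6}:  v_{4} + v_{6} = v_{5}  ⇒ sig = (2; 1)
  • {5,8}:  v_{5} + v_{8} = v_{6}  ⇒ sig = (2; 1)
  • {1,5}:  v_{1} + v_{5} = v_{3} + v_{6}  ⇒ sig = (2; 1,1)
  • {1,2,6,7}:  v_{1} + v_{2} + v_{6} + v_{7} = v_{4}  ⇒ sig = (4; 1)
  • {2,3,6,7}:  v_{2} + v_{3} + v_{6} + v_{7} = 2·v_{4}  ⇒ sig = (4; 2)
  • {2,3,5,7}:  v_{2} + v_{3} + v_{5} + v_{7} = 3·v_{4}  ⇒ sig = (4; 3)

Sorted signature multiset PRS(X):
[(2; —), (2; 1), (2; 1), (2; 1), (2; 1), (2; 1,1), (4; 1), (4; 2), (4; 3)]


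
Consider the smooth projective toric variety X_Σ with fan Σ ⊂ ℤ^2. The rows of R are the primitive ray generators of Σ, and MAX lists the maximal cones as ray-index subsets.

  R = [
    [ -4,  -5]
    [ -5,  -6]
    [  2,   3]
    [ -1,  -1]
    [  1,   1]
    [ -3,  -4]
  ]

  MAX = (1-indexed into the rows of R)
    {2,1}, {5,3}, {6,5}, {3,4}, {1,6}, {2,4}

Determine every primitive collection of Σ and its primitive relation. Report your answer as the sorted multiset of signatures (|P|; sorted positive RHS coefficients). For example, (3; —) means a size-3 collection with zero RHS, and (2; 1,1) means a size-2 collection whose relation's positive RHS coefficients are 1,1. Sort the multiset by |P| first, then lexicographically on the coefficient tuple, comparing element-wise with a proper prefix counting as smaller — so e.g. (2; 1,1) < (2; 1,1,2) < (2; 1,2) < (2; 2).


The 9 primitive collections of Σ (r=6, n=2):

  • {4,5}:  v_{4} + v_{5} = 0  ⇒ sig = (2; —)
  • {1,4}:  v_{1} + v_{4} = v_{2}  ⇒ sig = (2; 1)
  • {1,5}:  v_{1} + v_{5} = v_{6}  ⇒ sig = (2; 1)
  • {2,5}:  v_{2} + v_{5} = v_{1}  ⇒ sig = (2; 1)
  • {3,6}:  v_{3} + v_{6} = v_{4}  ⇒ sig = (2; 1)
  • {4,6}:  v_{4} + v_{6} = v_{1}  ⇒ sig = (2; 1)
  • {1,3}:  v_{1} + v_{3} = 2·v_{4}  ⇒ sig = (2; 2)
  • {2,6}:  v_{2} + v_{6} = 2·v_{1}  ⇒ sig = (2; 2)
  • {2,3}:  v_{2} + v_{3} = 3·v_{4}  ⇒ sig = (2; 3)

Sorted signature multiset PRS(X):
{ (2; —),  (2; 1) ×5,  (2; 2) ×2,  (2; 3) }


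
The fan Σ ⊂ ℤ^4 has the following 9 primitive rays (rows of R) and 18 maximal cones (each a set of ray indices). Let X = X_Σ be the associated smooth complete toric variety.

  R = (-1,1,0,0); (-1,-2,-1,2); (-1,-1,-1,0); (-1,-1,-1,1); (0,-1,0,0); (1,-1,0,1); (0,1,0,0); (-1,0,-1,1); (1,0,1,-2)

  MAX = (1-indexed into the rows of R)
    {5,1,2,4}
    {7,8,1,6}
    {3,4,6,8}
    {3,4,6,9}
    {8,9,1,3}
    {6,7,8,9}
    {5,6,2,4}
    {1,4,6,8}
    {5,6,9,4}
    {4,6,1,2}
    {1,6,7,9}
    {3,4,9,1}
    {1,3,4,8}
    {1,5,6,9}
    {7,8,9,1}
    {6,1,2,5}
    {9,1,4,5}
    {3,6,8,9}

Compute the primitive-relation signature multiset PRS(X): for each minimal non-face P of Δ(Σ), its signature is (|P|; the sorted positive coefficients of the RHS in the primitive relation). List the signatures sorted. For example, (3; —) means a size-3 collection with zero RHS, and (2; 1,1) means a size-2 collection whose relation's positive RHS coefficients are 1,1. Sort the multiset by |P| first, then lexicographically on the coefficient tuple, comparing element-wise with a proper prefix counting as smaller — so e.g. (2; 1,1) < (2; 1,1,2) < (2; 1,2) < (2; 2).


|primitive collections| = 14. Relations:

  • {5,7}:  v_{5} + v_{7} = 0  so sig = (2; —)
  • {4,7}:  v_{4} + v_{7} = v_{8}  so sig = (2; 1)
  • {5,8}:  v_{5} + v_{8} = v_{4}  so sig = (2; 1)
  • {2,7}:  v_{2} + v_{7} = v_{1} + v_{4} + v_{6}  so sig = (2; 1,1,1)
  • {2,8}:  v_{2} + v_{8} = v_{1} + 2·v_{4} + v_{6}  so sig = (2; 1,1,2)
  • {2,3}:  v_{2} + v_{3} = 2·v_{4} + v_{5}  so sig = (2; 1,2)
  • {3,5}:  v_{3} + v_{5} = 2·v_{4} + v_{9}  so sig = (2; 1,2)
  • {3,7}:  v_{3} + v_{7} = 2·v_{8} + v_{9}  so sig = (2; 1,2)
  • {2,9}:  v_{2} + v_{9} = 2·v_{5}  so sig = (2; 2)
  • {1,3,6}:  v_{1} + v_{3} + v_{6} = v_{4}  so sig = (3; 1)
  • {4,8,9}:  v_{4} + v_{8} + v_{9} = v_{3}  so sig = (3; 1)
  • {1,6,8,9}:  v_{1} + v_{6} + v_{8} + v_{9} = 0  so sig = (4; —)
  • {1,4,5,6}:  v_{1} + v_{4} + v_{5} + v_{6} = v_{2}  so sig = (4; 1)
  • {1,4,6,9}:  v_{1} + v_{4} + v_{6} + v_{9} = v_{5}  so sig = (4; 1)

Signatures (|P|; sorted positive RHS coefficients), sorted:
{ (2; —),  (2; 1) ×2,  (2; 1,1,1),  (2; 1,1,2),  (2; 1,2) ×3,  (2; 2),  (3; 1) ×2,  (4; —),  (4; 1) ×2 }


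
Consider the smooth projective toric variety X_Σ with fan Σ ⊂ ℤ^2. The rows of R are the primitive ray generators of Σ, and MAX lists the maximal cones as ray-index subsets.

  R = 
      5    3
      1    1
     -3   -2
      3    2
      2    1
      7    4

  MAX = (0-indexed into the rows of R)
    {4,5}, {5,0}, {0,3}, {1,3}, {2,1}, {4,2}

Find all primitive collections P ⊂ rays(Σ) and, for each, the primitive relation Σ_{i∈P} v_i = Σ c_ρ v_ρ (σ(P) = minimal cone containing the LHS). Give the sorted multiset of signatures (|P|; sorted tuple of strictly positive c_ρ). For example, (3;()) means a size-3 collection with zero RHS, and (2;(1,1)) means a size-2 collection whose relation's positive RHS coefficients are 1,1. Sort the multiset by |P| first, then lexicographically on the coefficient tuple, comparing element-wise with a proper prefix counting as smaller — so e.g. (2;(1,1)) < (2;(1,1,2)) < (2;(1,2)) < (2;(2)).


Minimal non-faces — 9 found among 6 rays, 6 max cones:

  P={2,3}:  v_{2} + v_{3} = 0  ⟹  sig = (2;())
  P={0,2}:  v_{0} + v_{2} = v_{4}  ⟹  sig = (2;(1))
  P={0,4}:  v_{0} + v_{4} = v_{5}  ⟹  sig = (2;(1))
  P={1,4}:  v_{1} + v_{4} = v_{3}  ⟹  sig = (2;(1))
  P={3,4}:  v_{3} + v_{4} = v_{0}  ⟹  sig = (2;(1))
  P={1,5}:  v_{1} + v_{5} = v_{0} + v_{3}  ⟹  sig = (2;(1,1))
  P={0,1}:  v_{0} + v_{1} = 2·v_{3}  ⟹  sig = (2;(2))
  P={2,5}:  v_{2} + v_{5} = 2·v_{4}  ⟹  sig = (2;(2))
  P={3,5}:  v_{3} + v_{5} = 2·v_{0}  ⟹  sig = (2;(2))

Hence PRS(X_Σ) =
[(2;()), (2;(1)), (2;(1)), (2;(1)), (2;(1)), (2;(1,1)), (2;(2)), (2;(2)), (2;(2))]


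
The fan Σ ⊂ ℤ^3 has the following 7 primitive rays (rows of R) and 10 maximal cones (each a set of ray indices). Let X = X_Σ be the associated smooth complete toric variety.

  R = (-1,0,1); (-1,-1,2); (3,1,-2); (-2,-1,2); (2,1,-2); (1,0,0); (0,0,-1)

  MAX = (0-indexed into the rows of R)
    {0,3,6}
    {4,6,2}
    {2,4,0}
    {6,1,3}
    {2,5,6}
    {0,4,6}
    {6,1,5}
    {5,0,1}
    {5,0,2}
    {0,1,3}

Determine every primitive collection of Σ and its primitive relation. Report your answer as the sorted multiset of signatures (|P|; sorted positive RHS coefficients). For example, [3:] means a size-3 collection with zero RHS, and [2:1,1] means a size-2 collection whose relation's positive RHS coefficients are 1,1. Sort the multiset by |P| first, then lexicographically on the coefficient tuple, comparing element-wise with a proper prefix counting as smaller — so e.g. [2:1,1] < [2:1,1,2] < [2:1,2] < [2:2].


Minimal non-faces — 9 found among 7 rays, 10 max cones:

  • {3,4}:  v_{3} + v_{4} = 0 — sig = [2:]
  • {1,4}:  v_{1} + v_{4} = v_{5} — sig = [2:1]
  • {2,3}:  v_{2} + v_{3} = v_{5} — sig = [2:1]
  • {3,5}:  v_{3} + v_{5} = v_{1} — sig = [2:1]
  • {4,5}:  v_{4} + v_{5} = v_{2} — sig = [2:1]
  • {1,2}:  v_{1} + v_{2} = 2·v_{5} — sig = [2:2]
  • {0,5,6}:  v_{0} + v_{5} + v_{6} = 0 — sig = [3:]
  • {0,1,6}:  v_{0} + v_{1} + v_{6} = v_{3} — sig = [3:1]
  • {0,2,6}:  v_{0} + v_{2} + v_{6} = v_{4} — sig = [3:1]

Sorted signature multiset PRS(X):
    |P|=2: 6 collections, coeffs (), (1), (1), (1), (1), (2)
    |P|=3: 3 collections, coeffs (), (1), (1)


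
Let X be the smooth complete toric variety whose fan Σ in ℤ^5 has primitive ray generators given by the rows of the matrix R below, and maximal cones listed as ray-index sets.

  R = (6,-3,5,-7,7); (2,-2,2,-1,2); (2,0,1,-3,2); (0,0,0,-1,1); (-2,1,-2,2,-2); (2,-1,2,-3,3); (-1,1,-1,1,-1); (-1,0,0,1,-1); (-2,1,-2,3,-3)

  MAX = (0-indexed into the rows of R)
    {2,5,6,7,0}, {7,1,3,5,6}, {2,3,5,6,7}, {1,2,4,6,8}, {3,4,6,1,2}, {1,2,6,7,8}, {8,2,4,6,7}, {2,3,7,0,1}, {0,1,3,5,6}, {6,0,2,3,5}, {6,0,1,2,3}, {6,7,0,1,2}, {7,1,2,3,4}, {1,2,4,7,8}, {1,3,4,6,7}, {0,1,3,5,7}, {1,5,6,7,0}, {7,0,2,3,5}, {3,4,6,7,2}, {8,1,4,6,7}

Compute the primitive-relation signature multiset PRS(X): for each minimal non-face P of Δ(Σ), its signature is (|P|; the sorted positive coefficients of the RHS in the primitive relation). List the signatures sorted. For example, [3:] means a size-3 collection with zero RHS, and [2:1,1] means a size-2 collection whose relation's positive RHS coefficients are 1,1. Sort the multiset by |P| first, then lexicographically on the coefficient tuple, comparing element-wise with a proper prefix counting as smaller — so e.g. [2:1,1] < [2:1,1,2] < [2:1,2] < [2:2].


Primitive collections (9):

  P = {5,8}:  v_{5} + v_{8} = 0 ; sig = [2:]
  P = {3,8}:  v_{3} + v_{8} = v_{4} ; sig = [2:1]
  P = {4,5}:  v_{4} + v_{5} = v_{3} ; sig = [2:1]
  P = {0,8}:  v_{0} + v_{8} = v_{1} + v_{2} ; sig = [2:1,1]
  P = {0,4}:  v_{0} + v_{4} = v_{1} + v_{2} + v_{3} ; sig = [2:1,1,1]
  P = {1,2,5}:  v_{1} + v_{2} + v_{5} = v_{0} ; sig = [3:1]
  P = {0,3,6,7}:  v_{0} + v_{3} + v_{6} + v_{7} = 2·v_{5} ; sig = [4:2]
  P = {1,2,4,6,7}:  v_{1} + v_{2} + v_{4} + v_{6} + v_{7} = 0 ; sig = [5:]
  P = {1,2,3,6,7}:  v_{1} + v_{2} + v_{3} + v_{6} + v_{7} = v_{5} ; sig = [5:1]

Signatures (|P|; sorted positive RHS coefficients), sorted:
[[2:], [2:1], [2:1], [2:1,1], [2:1,1,1], [3:1], [4:2], [5:], [5:1]]


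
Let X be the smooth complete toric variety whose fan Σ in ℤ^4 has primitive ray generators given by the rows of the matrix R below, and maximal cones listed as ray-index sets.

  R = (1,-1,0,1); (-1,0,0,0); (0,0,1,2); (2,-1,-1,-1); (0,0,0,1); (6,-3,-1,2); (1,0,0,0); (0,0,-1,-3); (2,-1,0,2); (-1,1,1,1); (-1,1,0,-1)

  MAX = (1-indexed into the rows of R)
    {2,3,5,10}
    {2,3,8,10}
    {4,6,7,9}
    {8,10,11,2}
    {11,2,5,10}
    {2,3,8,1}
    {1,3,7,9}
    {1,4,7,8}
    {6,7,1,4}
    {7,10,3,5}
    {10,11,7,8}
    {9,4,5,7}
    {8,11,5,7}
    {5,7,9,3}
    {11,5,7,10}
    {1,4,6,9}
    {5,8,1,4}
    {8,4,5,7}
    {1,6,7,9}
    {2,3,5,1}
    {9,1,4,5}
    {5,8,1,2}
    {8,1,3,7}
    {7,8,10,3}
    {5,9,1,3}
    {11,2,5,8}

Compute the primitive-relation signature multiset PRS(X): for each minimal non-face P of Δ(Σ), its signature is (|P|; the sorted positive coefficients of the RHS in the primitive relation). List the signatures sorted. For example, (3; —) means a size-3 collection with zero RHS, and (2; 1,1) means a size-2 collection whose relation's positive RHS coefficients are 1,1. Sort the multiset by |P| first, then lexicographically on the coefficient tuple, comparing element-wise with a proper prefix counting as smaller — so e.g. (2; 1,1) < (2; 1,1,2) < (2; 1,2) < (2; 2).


22 minimal non-faces of Δ(Σ) (on 11 rays):

  {1,11}:  v_{1} + v_{11} = 0  →  sig = (2; —)
  {2,7}:  v_{2} + v_{7} = 0  →  sig = (2; —)
  {1,10}:  v_{1} + v_{10} = v_{3}  →  sig = (2; 1)
  {3,11}:  v_{3} + v_{11} = v_{10}  →  sig = (2; 1)
  {4,10}:  v_{4} + v_{10} = v_{7}  →  sig = (2; 1)
  {8,9}:  v_{8} + v_{9} = v_{4}  →  sig = (2; 1)
  {2,9}:  v_{2} + v_{9} = v_{1} + v_{5}  →  sig = (2; 1,1)
  {3,4}:  v_{3} + v_{4} = v_{1} + v_{7}  →  sig = (2; 1,1)
  {9,11}:  v_{9} + v_{11} = v_{5} + v_{7}  →  sig = (2; 1,1)
  {2,4}:  v_{2} + v_{4} = v_{1} + v_{5} + v_{8}  →  sig = (2; 1,1,1)
  {2,6}:  v_{2} + v_{6} = v_{1} + v_{4} + v_{9}  →  sig = (2; 1,1,1)
  {4,11}:  v_{4} + v_{11} = v_{5} + v_{7} + v_{8}  →  sig = (2; 1,1,1)
  {6,11}:  v_{6} + v_{11} = v_{4} + v_{7} + v_{9}  →  sig = (2; 1,1,1)
  {9,10}:  v_{9} + v_{10} = v_{3} + v_{5} + v_{7}  →  sig = (2; 1,1,1)
  {6,8}:  v_{6} + v_{8} = v_{1} + 2·v_{4} + v_{7}  →  sig = (2; 1,1,2)
  {6,10}:  v_{6} + v_{10} = v_{1} + 2·v_{7} + v_{9}  →  sig = (2; 1,1,2)
  {5,6}:  v_{5} + v_{6} = v_{4} + 2·v_{9}  →  sig = (2; 1,2)
  {3,6}:  v_{3} + v_{6} = 2·v_{1} + 2·v_{7} + v_{9}  →  sig = (2; 1,2,2)
  {3,5,8}:  v_{3} + v_{5} + v_{8} = 0  →  sig = (3; —)
  {1,5,7}:  v_{1} + v_{5} + v_{7} = v_{9}  →  sig = (3; 1)
  {5,8,10}:  v_{5} + v_{8} + v_{10} = v_{11}  →  sig = (3; 1)
  {1,4,7,9}:  v_{1} + v_{4} + v_{7} + v_{9} = v_{6}  →  sig = (4; 1)

Sorted signature multiset PRS(X):
[(2; —), (2; —), (2; 1), (2; 1), (2; 1), (2; 1), (2; 1,1), (2; 1,1), (2; 1,1), (2; 1,1,1), (2; 1,1,1), (2; 1,1,1), (2; 1,1,1), (2; 1,1,1), (2; 1,1,2), (2; 1,1,2), (2; 1,2), (2; 1,2,2), (3; —), (3; 1), (3; 1), (4; 1)]


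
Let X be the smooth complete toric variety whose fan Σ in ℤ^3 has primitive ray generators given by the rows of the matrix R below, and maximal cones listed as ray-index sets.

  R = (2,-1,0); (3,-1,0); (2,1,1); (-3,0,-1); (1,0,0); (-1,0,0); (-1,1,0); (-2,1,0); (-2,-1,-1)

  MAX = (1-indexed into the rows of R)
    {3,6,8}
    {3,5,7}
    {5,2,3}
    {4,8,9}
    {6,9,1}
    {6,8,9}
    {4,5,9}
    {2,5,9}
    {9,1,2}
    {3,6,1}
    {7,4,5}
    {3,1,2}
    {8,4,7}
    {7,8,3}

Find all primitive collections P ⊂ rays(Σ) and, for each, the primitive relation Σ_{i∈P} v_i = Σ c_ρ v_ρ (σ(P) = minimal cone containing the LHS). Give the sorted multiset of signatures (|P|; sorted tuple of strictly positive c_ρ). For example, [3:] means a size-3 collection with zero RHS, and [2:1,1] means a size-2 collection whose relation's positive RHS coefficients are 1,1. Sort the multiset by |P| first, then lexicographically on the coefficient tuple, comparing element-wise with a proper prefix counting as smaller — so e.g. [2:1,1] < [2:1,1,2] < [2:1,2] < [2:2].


|primitive collections| = 15. Relations:

  P = {1,8}:  v_{1} + v_{8} = 0 ; sig = [2:]
  P = {3,9}:  v_{3} + v_{9} = 0 ; sig = [2:]
  P = {5,6}:  v_{5} + v_{6} = 0 ; sig = [2:]
  P = {1,5}:  v_{1} + v_{5} = v_{2} ; sig = [2:1]
  P = {1,7}:  v_{1} + v_{7} = v_{5} ; sig = [2:1]
  P = {2,6}:  v_{2} + v_{6} = v_{1} ; sig = [2:1]
  P = {2,8}:  v_{2} + v_{8} = v_{5} ; sig = [2:1]
  P = {3,4}:  v_{3} + v_{4} = v_{7} ; sig = [2:1]
  P = {5,8}:  v_{5} + v_{8} = v_{7} ; sig = [2:1]
  P = {6,7}:  v_{6} + v_{7} = v_{8} ; sig = [2:1]
  P = {7,9}:  v_{7} + v_{9} = v_{4} ; sig = [2:1]
  P = {1,4}:  v_{1} + v_{4} = v_{5} + v_{9} ; sig = [2:1,1]
  P = {4,6}:  v_{4} + v_{6} = v_{8} + v_{9} ; sig = [2:1,1]
  P = {2,4}:  v_{2} + v_{4} = 2·v_{5} + v_{9} ; sig = [2:1,2]
  P = {2,7}:  v_{2} + v_{7} = 2·v_{5} ; sig = [2:2]

Signatures (|P|; sorted positive RHS coefficients), sorted:
    |P|=2: 15 collections, coeffs (), (), (), (1), (1), (1), (1), (1), (1), (1), (1), (1,1), (1,1), (1,2), (2)


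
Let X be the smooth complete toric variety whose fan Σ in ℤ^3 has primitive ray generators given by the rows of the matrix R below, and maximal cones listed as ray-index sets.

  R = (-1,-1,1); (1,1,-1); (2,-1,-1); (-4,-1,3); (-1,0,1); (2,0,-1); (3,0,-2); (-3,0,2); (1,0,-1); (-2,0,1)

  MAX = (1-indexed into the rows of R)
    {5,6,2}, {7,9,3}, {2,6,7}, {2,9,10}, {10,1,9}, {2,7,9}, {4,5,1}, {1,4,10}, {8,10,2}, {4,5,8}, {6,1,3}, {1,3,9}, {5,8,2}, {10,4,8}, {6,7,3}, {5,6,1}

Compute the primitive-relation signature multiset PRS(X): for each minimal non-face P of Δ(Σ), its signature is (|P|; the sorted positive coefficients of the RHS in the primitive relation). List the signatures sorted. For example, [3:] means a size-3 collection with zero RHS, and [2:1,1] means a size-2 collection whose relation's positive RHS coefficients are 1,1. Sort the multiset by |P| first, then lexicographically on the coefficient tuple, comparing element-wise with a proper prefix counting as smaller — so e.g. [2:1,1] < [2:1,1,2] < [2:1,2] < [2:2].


21 minimal non-faces of Δ(Σ) (on 10 rays):

  • {1,2}:  v_{1} + v_{2} = 0 — sig = [2:]
  • {5,9}:  v_{5} + v_{9} = 0 — sig = [2:]
  • {6,10}:  v_{6} + v_{10} = 0 — sig = [2:]
  • {7,8}:  v_{7} + v_{8} = 0 — sig = [2:]
  • {1,7}:  v_{1} + v_{7} = v_{3} — sig = [2:1]
  • {1,8}:  v_{1} + v_{8} = v_{4} — sig = [2:1]
  • {2,3}:  v_{2} + v_{3} = v_{7} — sig = [2:1]
  • {2,4}:  v_{2} + v_{4} = v_{8} — sig = [2:1]
  • {3,8}:  v_{3} + v_{8} = v_{1} — sig = [2:1]
  • {4,7}:  v_{4} + v_{7} = v_{1} — sig = [2:1]
  • {5,7}:  v_{5} + v_{7} = v_{6} — sig = [2:1]
  • {5,10}:  v_{5} + v_{10} = v_{8} — sig = [2:1]
  • {6,8}:  v_{6} + v_{8} = v_{5} — sig = [2:1]
  • {6,9}:  v_{6} + v_{9} = v_{7} — sig = [2:1]
  • {7,10}:  v_{7} + v_{10} = v_{9} — sig = [2:1]
  • {8,9}:  v_{8} + v_{9} = v_{10} — sig = [2:1]
  • {3,5}:  v_{3} + v_{5} = v_{1} + v_{6} — sig = [2:1,1]
  • {3,10}:  v_{3} + v_{10} = v_{1} + v_{9} — sig = [2:1,1]
  • {4,6}:  v_{4} + v_{6} = v_{1} + v_{5} — sig = [2:1,1]
  • {4,9}:  v_{4} + v_{9} = v_{1} + v_{10} — sig = [2:1,1]
  • {3,4}:  v_{3} + v_{4} = 2·v_{1} — sig = [2:2]

so the primitive-relation signature multiset is
    [2:]
    [2:]
    [2:]
    [2:]
    [2:1]
    [2:1]
    [2:1]
    [2:1]
    [2:1]
    [2:1]
    [2:1]
    [2:1]
    [2:1]
    [2:1]
    [2:1]
    [2:1]
    [2:1,1]
    [2:1,1]
    [2:1,1]
    [2:1,1]
    [2:2]


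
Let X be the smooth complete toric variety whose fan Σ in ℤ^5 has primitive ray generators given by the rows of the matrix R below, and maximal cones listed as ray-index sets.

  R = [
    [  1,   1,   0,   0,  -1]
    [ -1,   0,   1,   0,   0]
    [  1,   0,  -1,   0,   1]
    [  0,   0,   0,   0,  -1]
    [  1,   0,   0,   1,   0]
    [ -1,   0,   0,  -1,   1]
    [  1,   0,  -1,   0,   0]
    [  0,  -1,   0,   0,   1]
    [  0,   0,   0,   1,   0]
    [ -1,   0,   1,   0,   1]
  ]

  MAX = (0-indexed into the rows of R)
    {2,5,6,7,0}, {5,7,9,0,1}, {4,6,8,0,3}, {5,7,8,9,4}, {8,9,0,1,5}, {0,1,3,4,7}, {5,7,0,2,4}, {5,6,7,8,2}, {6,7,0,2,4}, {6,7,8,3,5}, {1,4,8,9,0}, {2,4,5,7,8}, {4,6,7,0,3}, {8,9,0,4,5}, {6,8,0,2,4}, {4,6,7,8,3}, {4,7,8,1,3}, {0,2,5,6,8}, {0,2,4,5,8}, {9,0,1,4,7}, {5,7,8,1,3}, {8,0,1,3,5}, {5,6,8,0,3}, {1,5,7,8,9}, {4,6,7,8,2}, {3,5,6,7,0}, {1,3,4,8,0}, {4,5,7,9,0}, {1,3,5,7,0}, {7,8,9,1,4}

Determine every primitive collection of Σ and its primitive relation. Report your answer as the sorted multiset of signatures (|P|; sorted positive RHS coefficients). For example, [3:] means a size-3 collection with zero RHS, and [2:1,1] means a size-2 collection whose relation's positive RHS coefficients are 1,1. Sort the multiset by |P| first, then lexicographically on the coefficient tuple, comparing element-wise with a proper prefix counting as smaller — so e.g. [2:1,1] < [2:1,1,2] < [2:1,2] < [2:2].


10 collections generate NE(X_Σ); each relation:

  P={1,6}:  v_{1} + v_{6} = 0  ⟹  sig = [2:]
  P={2,3}:  v_{2} + v_{3} = v_{6}  ⟹  sig = [2:1]
  P={3,9}:  v_{3} + v_{9} = v_{1}  ⟹  sig = [2:1]
  P={1,2}:  v_{1} + v_{2} = v_{4} + v_{5}  ⟹  sig = [2:1,1]
  P={6,9}:  v_{6} + v_{9} = v_{4} + v_{5}  ⟹  sig = [2:1,1]
  P={2,9}:  v_{2} + v_{9} = 2·v_{4} + 2·v_{5}  ⟹  sig = [2:2,2]
  P={3,4,5}:  v_{3} + v_{4} + v_{5} = 0  ⟹  sig = [3:]
  P={0,7,8}:  v_{0} + v_{7} + v_{8} = v_{4}  ⟹  sig = [3:1]
  P={1,4,5}:  v_{1} + v_{4} + v_{5} = v_{9}  ⟹  sig = [3:1]
  P={4,5,6}:  v_{4} + v_{5} + v_{6} = v_{2}  ⟹  sig = [3:1]

Hence PRS(X_Σ) =
    |P|=2: 6 collections, coeffs (), (1), (1), (1,1), (1,1), (2,2)
    |P|=3: 4 collections, coeffs (), (1), (1), (1)


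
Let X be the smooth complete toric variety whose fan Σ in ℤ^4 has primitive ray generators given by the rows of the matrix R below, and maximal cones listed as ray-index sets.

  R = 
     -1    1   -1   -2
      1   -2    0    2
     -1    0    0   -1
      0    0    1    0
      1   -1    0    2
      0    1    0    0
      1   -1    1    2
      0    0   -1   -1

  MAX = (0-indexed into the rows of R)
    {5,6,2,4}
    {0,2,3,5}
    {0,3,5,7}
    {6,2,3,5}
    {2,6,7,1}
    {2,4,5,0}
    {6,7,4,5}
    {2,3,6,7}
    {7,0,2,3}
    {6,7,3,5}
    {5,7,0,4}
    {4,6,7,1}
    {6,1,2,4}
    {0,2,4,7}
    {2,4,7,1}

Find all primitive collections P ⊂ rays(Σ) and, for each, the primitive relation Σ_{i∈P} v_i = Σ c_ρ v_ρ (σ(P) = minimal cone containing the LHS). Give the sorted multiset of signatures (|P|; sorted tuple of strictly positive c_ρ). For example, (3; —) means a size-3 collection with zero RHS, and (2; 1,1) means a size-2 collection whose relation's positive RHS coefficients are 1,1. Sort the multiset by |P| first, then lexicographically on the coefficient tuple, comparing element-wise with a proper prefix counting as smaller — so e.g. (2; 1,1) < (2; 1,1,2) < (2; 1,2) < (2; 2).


7 collections generate NE(X_Σ); each relation:

  P = {0,6}:  v_{0} + v_{6} = 0  →  sig = (2; —)
  P = {1,5}:  v_{1} + v_{5} = v_{4}  →  sig = (2; 1)
  P = {3,4}:  v_{3} + v_{4} = v_{6}  →  sig = (2; 1)
  P = {0,1}:  v_{0} + v_{1} = v_{2} + v_{4} + v_{7}  →  sig = (2; 1,1,1)
  P = {1,3}:  v_{1} + v_{3} = v_{2} + 2·v_{6} + v_{7}  →  sig = (2; 1,1,2)
  P = {2,5,7}:  v_{2} + v_{5} + v_{7} = v_{0}  →  sig = (3; 1)
  P = {2,4,6,7}:  v_{2} + v_{4} + v_{6} + v_{7} = v_{1}  →  sig = (4; 1)

Sorted signature multiset PRS(X):
    (2; —)
    (2; 1)
    (2; 1)
    (2; 1,1,1)
    (2; 1,1,2)
    (3; 1)
    (4; 1)


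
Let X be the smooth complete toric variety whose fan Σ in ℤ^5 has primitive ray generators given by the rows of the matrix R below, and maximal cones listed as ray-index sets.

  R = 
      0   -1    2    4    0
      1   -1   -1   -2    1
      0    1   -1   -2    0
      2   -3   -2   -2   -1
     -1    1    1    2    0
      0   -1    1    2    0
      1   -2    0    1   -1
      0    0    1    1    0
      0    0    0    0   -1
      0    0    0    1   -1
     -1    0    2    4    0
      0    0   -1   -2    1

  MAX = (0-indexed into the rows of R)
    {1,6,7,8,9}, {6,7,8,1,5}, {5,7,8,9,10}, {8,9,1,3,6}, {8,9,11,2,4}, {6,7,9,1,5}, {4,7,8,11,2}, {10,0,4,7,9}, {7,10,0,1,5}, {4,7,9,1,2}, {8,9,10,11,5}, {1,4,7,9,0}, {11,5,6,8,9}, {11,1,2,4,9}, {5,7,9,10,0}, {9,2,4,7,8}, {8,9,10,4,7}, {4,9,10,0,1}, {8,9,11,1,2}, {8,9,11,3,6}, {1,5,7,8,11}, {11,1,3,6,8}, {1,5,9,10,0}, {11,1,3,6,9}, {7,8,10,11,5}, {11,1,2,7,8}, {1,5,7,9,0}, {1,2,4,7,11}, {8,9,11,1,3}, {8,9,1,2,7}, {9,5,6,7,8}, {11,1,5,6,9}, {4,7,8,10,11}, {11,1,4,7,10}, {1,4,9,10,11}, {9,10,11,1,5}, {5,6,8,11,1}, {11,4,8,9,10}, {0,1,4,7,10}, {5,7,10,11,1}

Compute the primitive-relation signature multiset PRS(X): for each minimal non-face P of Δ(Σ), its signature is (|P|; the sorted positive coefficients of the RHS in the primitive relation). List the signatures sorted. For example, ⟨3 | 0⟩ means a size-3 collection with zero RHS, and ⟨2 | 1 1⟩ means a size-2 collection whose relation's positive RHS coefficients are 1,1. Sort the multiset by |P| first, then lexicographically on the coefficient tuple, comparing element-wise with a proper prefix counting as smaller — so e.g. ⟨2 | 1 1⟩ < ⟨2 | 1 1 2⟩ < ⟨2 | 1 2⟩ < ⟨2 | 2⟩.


23 minimal non-faces of Δ(Σ) (on 12 rays):

  • {2,5}:  v_{2} + v_{5} = 0 ; sig = ⟨2 | 0⟩
  • {2,10}:  v_{2} + v_{10} = v_{4} ; sig = ⟨2 | 1⟩
  • {4,5}:  v_{4} + v_{5} = v_{10} ; sig = ⟨2 | 1⟩
  • {0,11}:  v_{0} + v_{11} = v_{1} + v_{10} ; sig = ⟨2 | 1 1⟩
  • {4,6}:  v_{4} + v_{6} = v_{5} + v_{9} ; sig = ⟨2 | 1 1⟩
  • {0,8}:  v_{0} + v_{8} = v_{5} + v_{7} + v_{9} ; sig = ⟨2 | 1 1 1⟩
  • {2,6}:  v_{2} + v_{6} = v_{1} + v_{8} + v_{9} ; sig = ⟨2 | 1 1 1⟩
  • {3,4}:  v_{3} + v_{4} = v_{6} + v_{9} + v_{11} ; sig = ⟨2 | 1 1 1⟩
  • {3,7}:  v_{3} + v_{7} = v_{1} + v_{6} + v_{8} ; sig = ⟨2 | 1 1 1⟩
  • {0,2}:  v_{0} + v_{2} = v_{1} + v_{4} + v_{7} + v_{9} ; sig = ⟨2 | 1 1 1 1⟩
  • {0,3}:  v_{0} + v_{3} = v_{1} + v_{5} + v_{6} + v_{9} ; sig = ⟨2 | 1 1 1 1⟩
  • {3,10}:  v_{3} + v_{10} = v_{5} + v_{6} + v_{9} + v_{11} ; sig = ⟨2 | 1 1 1 1⟩
  • {0,6}:  v_{0} + v_{6} = v_{1} + 2·v_{5} + v_{7} + 2·v_{9} ; sig = ⟨2 | 1 1 2 2⟩
  • {3,5}:  v_{3} + v_{5} = 2·v_{6} + v_{11} ; sig = ⟨2 | 1 2⟩
  • {6,10}:  v_{6} + v_{10} = 2·v_{5} + v_{9} ; sig = ⟨2 | 1 2⟩
  • {2,3}:  v_{2} + v_{3} = 2·v_{1} + 2·v_{8} + 2·v_{9} + v_{11} ; sig = ⟨2 | 1 2 2 2⟩
  • {1,4,8}:  v_{1} + v_{4} + v_{8} = 0 ; sig = ⟨3 | 0⟩
  • {7,9,11}:  v_{7} + v_{9} + v_{11} = 0 ; sig = ⟨3 | 0⟩
  • {1,8,10}:  v_{1} + v_{8} + v_{10} = v_{5} ; sig = ⟨3 | 1⟩
  • {6,7,11}:  v_{6} + v_{7} + v_{11} = v_{1} + v_{5} + v_{8} ; sig = ⟨3 | 1 1 1⟩
  • {1,5,8,9}:  v_{1} + v_{5} + v_{8} + v_{9} = v_{6} ; sig = ⟨4 | 1⟩
  • {1,7,9,10}:  v_{1} + v_{7} + v_{9} + v_{10} = v_{0} ; sig = ⟨4 | 1⟩
  • {1,6,8,9,11}:  v_{1} + v_{6} + v_{8} + v_{9} + v_{11} = v_{3} ; sig = ⟨5 | 1⟩

so the primitive-relation signature multiset is
    |P|=2: 16 collections, coeffs (), (1), (1), (1,1), (1,1), (1,1,1), (1,1,1), (1,1,1), (1,1,1), (1,1,1,1), (1,1,1,1), (1,1,1,1), (1,1,2,2), (1,2), (1,2), (1,2,2,2)
    |P|=3: 4 collections, coeffs (), (), (1), (1,1,1)
    |P|=4: 2 collections, coeffs (1), (1)
    |P|=5: 1 collection, coeffs (1)


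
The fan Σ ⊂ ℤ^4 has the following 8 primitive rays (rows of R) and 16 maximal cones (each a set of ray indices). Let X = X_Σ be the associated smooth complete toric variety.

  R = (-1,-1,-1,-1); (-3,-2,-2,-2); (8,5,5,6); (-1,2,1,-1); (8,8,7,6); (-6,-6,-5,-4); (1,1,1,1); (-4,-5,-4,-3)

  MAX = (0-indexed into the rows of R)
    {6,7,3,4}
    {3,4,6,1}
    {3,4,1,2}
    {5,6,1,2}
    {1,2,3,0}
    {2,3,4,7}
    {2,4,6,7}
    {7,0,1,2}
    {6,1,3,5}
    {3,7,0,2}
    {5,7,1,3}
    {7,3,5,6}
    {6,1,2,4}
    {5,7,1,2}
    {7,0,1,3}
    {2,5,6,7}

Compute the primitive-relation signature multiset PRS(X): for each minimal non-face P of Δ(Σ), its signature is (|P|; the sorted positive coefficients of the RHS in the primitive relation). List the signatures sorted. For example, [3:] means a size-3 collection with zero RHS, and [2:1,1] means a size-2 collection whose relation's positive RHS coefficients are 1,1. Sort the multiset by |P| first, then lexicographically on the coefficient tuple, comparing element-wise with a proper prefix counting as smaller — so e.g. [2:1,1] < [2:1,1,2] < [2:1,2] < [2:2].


|primitive collections| = 9. Relations:

  P={0,6}:  v_{0} + v_{6} = 0 ; sig = [2:]
  P={0,4}:  v_{0} + v_{4} = v_{2} + v_{3} ; sig = [2:1,1]
  P={0,5}:  v_{0} + v_{5} = v_{1} + v_{7} ; sig = [2:1,1]
  P={4,5}:  v_{4} + v_{5} = 2·v_{6} ; sig = [2:2]
  P={1,4,7}:  v_{1} + v_{4} + v_{7} = v_{6} ; sig = [3:1]
  P={1,6,7}:  v_{1} + v_{6} + v_{7} = v_{5} ; sig = [3:1]
  P={2,3,5}:  v_{2} + v_{3} + v_{5} = v_{6} ; sig = [3:1]
  P={2,3,6}:  v_{2} + v_{3} + v_{6} = v_{4} ; sig = [3:1]
  P={1,2,3,7}:  v_{1} + v_{2} + v_{3} + v_{7} = 0 ; sig = [4:]

Sorted signature multiset PRS(X):
    [2:]
    [2:1,1]
    [2:1,1]
    [2:2]
    [3:1]
    [3:1]
    [3:1]
    [3:1]
    [4:]


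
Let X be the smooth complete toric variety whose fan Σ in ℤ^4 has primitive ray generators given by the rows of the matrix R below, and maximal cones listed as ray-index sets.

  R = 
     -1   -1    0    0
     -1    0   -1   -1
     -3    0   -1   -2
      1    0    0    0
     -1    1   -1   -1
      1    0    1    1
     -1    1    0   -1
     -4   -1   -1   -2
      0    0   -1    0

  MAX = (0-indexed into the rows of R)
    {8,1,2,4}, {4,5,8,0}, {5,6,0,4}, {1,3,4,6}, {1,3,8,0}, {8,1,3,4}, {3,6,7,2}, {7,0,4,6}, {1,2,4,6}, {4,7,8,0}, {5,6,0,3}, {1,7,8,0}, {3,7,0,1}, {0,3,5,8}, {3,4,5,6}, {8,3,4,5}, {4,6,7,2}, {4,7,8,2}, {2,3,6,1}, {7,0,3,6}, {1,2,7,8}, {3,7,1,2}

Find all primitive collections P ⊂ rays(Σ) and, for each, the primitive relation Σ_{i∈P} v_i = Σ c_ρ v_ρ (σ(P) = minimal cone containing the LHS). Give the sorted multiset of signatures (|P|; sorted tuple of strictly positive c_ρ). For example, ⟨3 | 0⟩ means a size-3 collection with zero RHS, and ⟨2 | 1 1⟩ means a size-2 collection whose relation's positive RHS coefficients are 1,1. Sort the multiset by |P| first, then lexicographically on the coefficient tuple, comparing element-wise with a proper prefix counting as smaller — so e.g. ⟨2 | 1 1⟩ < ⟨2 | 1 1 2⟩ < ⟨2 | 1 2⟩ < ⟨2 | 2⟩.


14 minimal non-faces of Δ(Σ) (on 9 rays):

  {1,5}:  v_{1} + v_{5} = 0 — sig = ⟨2 | 0⟩
  {0,2}:  v_{0} + v_{2} = v_{7} — sig = ⟨2 | 1⟩
  {6,8}:  v_{6} + v_{8} = v_{4} — sig = ⟨2 | 1⟩
  {2,5}:  v_{2} + v_{5} = v_{0} + v_{6} — sig = ⟨2 | 1 1⟩
  {5,7}:  v_{5} + v_{7} = 2·v_{0} + v_{6} — sig = ⟨2 | 1 2⟩
  {0,1,6}:  v_{0} + v_{1} + v_{6} = v_{2} — sig = ⟨3 | 1⟩
  {0,3,4}:  v_{0} + v_{3} + v_{4} = v_{1} — sig = ⟨3 | 1⟩
  {0,1,4}:  v_{0} + v_{1} + v_{4} = v_{2} + v_{8} — sig = ⟨3 | 1 1⟩
  {3,4,7}:  v_{3} + v_{4} + v_{7} = v_{1} + v_{2} — sig = ⟨3 | 1 1⟩
  {1,4,7}:  v_{1} + v_{4} + v_{7} = 2·v_{2} + v_{8} — sig = ⟨3 | 1 2⟩
  {2,3,4}:  v_{2} + v_{3} + v_{4} = 2·v_{1} + v_{6} — sig = ⟨3 | 1 2⟩
  {3,7,8}:  v_{3} + v_{7} + v_{8} = v_{0} + 2·v_{1} — sig = ⟨3 | 1 2⟩
  {1,6,7}:  v_{1} + v_{6} + v_{7} = 2·v_{2} — sig = ⟨3 | 2⟩
  {2,3,8}:  v_{2} + v_{3} + v_{8} = 2·v_{1} — sig = ⟨3 | 2⟩

Signatures (|P|; sorted positive RHS coefficients), sorted:
    ⟨2 | 0⟩
    ⟨2 | 1⟩
    ⟨2 | 1⟩
    ⟨2 | 1 1⟩
    ⟨2 | 1 2⟩
    ⟨3 | 1⟩
    ⟨3 | 1⟩
    ⟨3 | 1 1⟩
    ⟨3 | 1 1⟩
    ⟨3 | 1 2⟩
    ⟨3 | 1 2⟩
    ⟨3 | 1 2⟩
    ⟨3 | 2⟩
    ⟨3 | 2⟩


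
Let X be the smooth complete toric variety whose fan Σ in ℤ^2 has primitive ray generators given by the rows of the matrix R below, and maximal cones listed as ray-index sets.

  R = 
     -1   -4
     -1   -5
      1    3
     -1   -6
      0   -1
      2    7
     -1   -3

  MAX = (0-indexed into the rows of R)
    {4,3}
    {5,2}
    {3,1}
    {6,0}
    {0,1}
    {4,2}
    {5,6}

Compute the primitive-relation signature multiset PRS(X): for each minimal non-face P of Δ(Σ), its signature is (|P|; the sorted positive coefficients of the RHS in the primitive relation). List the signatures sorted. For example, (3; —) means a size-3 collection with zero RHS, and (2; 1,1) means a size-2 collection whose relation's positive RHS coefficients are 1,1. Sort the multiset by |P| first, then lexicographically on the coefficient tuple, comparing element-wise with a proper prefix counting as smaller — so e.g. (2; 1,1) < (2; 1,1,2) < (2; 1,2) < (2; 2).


Δ(Σ) — 7 vertices, 14 min non-faces:

  • {2,6}:  v_{2} + v_{6} = 0  ⟹  sig = (2; —)
  • {0,2}:  v_{0} + v_{2} = v_{4}  ⟹  sig = (2; 1)
  • {0,4}:  v_{0} + v_{4} = v_{1}  ⟹  sig = (2; 1)
  • {0,5}:  v_{0} + v_{5} = v_{2}  ⟹  sig = (2; 1)
  • {1,4}:  v_{1} + v_{4} = v_{3}  ⟹  sig = (2; 1)
  • {4,6}:  v_{4} + v_{6} = v_{0}  ⟹  sig = (2; 1)
  • {1,5}:  v_{1} + v_{5} = v_{2} + v_{4}  ⟹  sig = (2; 1,1)
  • {3,6}:  v_{3} + v_{6} = v_{0} + v_{1}  ⟹  sig = (2; 1,1)
  • {3,5}:  v_{3} + v_{5} = v_{2} + 2·v_{4}  ⟹  sig = (2; 1,2)
  • {0,3}:  v_{0} + v_{3} = 2·v_{1}  ⟹  sig = (2; 2)
  • {1,2}:  v_{1} + v_{2} = 2·v_{4}  ⟹  sig = (2; 2)
  • {1,6}:  v_{1} + v_{6} = 2·v_{0}  ⟹  sig = (2; 2)
  • {4,5}:  v_{4} + v_{5} = 2·v_{2}  ⟹  sig = (2; 2)
  • {2,3}:  v_{2} + v_{3} = 3·v_{4}  ⟹  sig = (2; 3)

Signatures (|P|; sorted positive RHS coefficients), sorted:
[(2; —), (2; 1), (2; 1), (2; 1), (2; 1), (2; 1), (2; 1,1), (2; 1,1), (2; 1,2), (2; 2), (2; 2), (2; 2), (2; 2), (2; 3)]


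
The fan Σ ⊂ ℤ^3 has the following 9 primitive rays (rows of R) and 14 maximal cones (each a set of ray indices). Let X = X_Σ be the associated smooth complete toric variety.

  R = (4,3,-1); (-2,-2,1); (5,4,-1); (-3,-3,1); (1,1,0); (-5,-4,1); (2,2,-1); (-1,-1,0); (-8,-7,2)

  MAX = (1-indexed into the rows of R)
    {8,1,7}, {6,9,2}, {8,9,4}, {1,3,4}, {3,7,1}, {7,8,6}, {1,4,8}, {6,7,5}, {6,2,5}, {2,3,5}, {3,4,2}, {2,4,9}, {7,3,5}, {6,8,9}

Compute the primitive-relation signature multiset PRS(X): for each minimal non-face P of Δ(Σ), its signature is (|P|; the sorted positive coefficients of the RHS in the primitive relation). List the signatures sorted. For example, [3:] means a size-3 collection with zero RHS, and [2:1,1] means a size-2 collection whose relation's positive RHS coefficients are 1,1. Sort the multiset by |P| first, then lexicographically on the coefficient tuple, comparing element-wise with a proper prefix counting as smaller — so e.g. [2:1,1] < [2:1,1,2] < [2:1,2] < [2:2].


Minimal non-faces — 15 found among 9 rays, 14 max cones:

  • {2,7}:  v_{2} + v_{7} = 0 — sig = [2:]
  • {3,6}:  v_{3} + v_{6} = 0 — sig = [2:]
  • {5,8}:  v_{5} + v_{8} = 0 — sig = [2:]
  • {1,5}:  v_{1} + v_{5} = v_{3} — sig = [2:1]
  • {1,6}:  v_{1} + v_{6} = v_{8} — sig = [2:1]
  • {2,8}:  v_{2} + v_{8} = v_{4} — sig = [2:1]
  • {3,8}:  v_{3} + v_{8} = v_{1} — sig = [2:1]
  • {3,9}:  v_{3} + v_{9} = v_{4} — sig = [2:1]
  • {4,5}:  v_{4} + v_{5} = v_{2} — sig = [2:1]
  • {4,6}:  v_{4} + v_{6} = v_{9} — sig = [2:1]
  • {4,7}:  v_{4} + v_{7} = v_{8} — sig = [2:1]
  • {1,2}:  v_{1} + v_{2} = v_{3} + v_{4} — sig = [2:1,1]
  • {1,9}:  v_{1} + v_{9} = v_{4} + v_{8} — sig = [2:1,1]
  • {5,9}:  v_{5} + v_{9} = v_{2} + v_{6} — sig = [2:1,1]
  • {7,9}:  v_{7} + v_{9} = v_{6} + v_{8} — sig = [2:1,1]

so the primitive-relation signature multiset is
    [2:]
    [2:]
    [2:]
    [2:1]
    [2:1]
    [2:1]
    [2:1]
    [2:1]
    [2:1]
    [2:1]
    [2:1]
    [2:1,1]
    [2:1,1]
    [2:1,1]
    [2:1,1]


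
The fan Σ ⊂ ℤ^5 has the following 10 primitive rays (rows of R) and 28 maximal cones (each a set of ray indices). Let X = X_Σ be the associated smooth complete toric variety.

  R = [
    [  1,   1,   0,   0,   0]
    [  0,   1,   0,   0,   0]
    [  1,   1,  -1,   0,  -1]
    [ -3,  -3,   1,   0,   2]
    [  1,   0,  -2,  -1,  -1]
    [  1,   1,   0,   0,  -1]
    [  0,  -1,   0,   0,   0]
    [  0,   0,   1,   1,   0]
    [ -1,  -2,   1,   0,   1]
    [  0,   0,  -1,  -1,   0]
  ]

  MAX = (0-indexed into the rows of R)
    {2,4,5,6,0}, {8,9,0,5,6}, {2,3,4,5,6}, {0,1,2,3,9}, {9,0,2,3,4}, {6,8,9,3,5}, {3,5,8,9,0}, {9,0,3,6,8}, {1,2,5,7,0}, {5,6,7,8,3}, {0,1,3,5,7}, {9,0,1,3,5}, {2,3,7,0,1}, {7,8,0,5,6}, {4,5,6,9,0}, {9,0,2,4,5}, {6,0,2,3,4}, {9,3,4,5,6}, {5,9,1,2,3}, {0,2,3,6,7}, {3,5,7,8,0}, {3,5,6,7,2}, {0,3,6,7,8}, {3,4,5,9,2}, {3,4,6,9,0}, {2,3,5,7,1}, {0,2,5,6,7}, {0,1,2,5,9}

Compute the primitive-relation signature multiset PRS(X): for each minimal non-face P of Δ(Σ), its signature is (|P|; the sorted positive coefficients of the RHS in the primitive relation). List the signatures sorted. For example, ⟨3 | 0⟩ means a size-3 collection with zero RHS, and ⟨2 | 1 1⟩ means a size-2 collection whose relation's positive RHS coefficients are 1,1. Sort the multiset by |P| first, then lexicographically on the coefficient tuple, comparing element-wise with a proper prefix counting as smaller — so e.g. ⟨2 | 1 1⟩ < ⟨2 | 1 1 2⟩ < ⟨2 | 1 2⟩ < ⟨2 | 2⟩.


Σ has 11 primitive collections:

  P = {1,6}:  v_{1} + v_{6} = 0 — sig = ⟨2 | 0⟩
  P = {7,9}:  v_{7} + v_{9} = 0 — sig = ⟨2 | 0⟩
  P = {2,8}:  v_{2} + v_{8} = v_{6} — sig = ⟨2 | 1⟩
  P = {1,4}:  v_{1} + v_{4} = v_{2} + v_{9} — sig = ⟨2 | 1 1⟩
  P = {4,7}:  v_{4} + v_{7} = v_{2} + v_{6} — sig = ⟨2 | 1 1⟩
  P = {1,8}:  v_{1} + v_{8} = v_{0} + v_{3} + v_{5} — sig = ⟨2 | 1 1 1⟩
  P = {4,8}:  v_{4} + v_{8} = 2·v_{6} + v_{9} — sig = ⟨2 | 1 2⟩
  P = {2,6,9}:  v_{2} + v_{6} + v_{9} = v_{4} — sig = ⟨3 | 1⟩
  P = {0,2,3,5}:  v_{0} + v_{2} + v_{3} + v_{5} = 0 — sig = ⟨4 | 0⟩
  P = {0,3,5,6}:  v_{0} + v_{3} + v_{5} + v_{6} = v_{8} — sig = ⟨4 | 1⟩
  P = {0,3,4,5}:  v_{0} + v_{3} + v_{4} + v_{5} = v_{6} + v_{9} — sig = ⟨4 | 1 1⟩

so the primitive-relation signature multiset is
[⟨2 | 0⟩, ⟨2 | 0⟩, ⟨2 | 1⟩, ⟨2 | 1 1⟩, ⟨2 | 1 1⟩, ⟨2 | 1 1 1⟩, ⟨2 | 1 2⟩, ⟨3 | 1⟩, ⟨4 | 0⟩, ⟨4 | 1⟩, ⟨4 | 1 1⟩]
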